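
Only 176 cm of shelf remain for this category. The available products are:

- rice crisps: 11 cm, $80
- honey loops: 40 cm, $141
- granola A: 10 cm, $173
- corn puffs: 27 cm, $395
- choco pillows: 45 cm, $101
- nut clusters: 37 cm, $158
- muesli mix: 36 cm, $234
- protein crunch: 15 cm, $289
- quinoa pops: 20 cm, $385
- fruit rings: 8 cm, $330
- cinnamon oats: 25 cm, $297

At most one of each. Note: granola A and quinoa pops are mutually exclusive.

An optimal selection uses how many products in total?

Best achievable weekly sales is 2088.
For example corn puffs + nut clusters + muesli mix + protein crunch + quinoa pops + fruit rings + cinnamon oats achieves it, using 168 cm.
All optima have 7 products.

7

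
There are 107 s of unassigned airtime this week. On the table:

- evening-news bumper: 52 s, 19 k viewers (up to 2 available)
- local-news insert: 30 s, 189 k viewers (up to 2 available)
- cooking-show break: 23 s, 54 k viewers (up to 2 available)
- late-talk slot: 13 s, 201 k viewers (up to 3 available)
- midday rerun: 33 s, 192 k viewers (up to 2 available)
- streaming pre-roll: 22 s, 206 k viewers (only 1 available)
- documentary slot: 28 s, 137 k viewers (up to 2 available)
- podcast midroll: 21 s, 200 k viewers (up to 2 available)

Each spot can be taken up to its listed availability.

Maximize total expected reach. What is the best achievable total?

Best packing: 3×late-talk slot + streaming pre-roll + 2×podcast midroll — 103 s, 1209 total.
No other feasible combination exceeds 1209.

1209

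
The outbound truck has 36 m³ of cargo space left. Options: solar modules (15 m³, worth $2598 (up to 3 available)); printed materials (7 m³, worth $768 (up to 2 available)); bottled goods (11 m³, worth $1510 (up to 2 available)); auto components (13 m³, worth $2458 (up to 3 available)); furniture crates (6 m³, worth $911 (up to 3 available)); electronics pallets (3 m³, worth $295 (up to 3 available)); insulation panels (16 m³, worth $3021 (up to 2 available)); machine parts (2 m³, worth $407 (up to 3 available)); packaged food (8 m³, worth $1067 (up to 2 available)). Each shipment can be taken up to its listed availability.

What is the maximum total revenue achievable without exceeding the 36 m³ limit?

Ranking by ratio (revenue/m³): machine parts 203.50, auto components 189.08, insulation panels 188.81, solar modules 173.20.
A density-first pass picks 2×auto components + electronics pallets + 3×machine parts — 6432 at 35 m³.
The 31 m³ tied up in 2×auto components and electronics pallets and machine parts is better spent on 2×insulation panels — total rises to 6856 (36 m³).
Every other selection either busts 36 m³ or exceeds an availability limit or fails to beat 6856.

6856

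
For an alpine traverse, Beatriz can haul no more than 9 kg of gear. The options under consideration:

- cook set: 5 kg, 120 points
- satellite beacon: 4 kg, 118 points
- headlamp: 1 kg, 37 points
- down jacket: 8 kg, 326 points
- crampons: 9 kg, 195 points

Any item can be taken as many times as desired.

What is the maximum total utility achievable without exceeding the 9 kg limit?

Density check — down jacket 40.75, headlamp 37.00, satellite beacon 29.50 are the best per kg.
Headlamp + down jacket uses 9 of the 9 kg and totals 363.
Every other selection either busts 9 kg or fails to beat 363.

363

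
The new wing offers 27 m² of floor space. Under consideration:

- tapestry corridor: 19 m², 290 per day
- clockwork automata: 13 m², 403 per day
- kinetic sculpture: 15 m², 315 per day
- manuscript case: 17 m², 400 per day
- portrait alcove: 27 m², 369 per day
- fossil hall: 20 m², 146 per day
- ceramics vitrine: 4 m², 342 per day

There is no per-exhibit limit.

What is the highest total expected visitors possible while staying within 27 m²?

2052

Best packing: 6×ceramics vitrine — 24 m², 2052 total.
The spare 3 m² is too small for any remaining exhibit, and no exchange beats 2052.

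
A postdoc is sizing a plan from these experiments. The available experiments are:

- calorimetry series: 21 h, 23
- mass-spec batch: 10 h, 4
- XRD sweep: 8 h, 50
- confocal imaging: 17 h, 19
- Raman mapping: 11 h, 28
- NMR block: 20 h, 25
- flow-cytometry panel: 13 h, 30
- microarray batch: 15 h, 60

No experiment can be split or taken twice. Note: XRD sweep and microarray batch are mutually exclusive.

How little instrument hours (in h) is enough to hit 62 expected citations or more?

Look for the lowest-instrument combination reaching 62.
Taking XRD sweep + Raman mapping gives 78 (≥ 62) for 19 h.
Below 19 h the best achievable stays under 62.

19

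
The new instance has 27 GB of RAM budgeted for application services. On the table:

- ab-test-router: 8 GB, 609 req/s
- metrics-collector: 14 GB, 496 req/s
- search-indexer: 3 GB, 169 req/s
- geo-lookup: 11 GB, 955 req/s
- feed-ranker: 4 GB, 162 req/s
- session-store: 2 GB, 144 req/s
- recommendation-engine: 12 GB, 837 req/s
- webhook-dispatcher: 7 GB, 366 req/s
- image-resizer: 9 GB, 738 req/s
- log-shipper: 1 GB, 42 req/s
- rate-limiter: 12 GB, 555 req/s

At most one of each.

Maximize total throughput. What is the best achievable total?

2059

Ranking by ratio (throughput/GB): geo-lookup 86.82, image-resizer 82.00, ab-test-router 76.12.
Filling by ratio: search-indexer + geo-lookup + session-store + image-resizer + log-shipper for 2048, with 1 GB left unused.
Replace search-indexer and session-store and log-shipper with webhook-dispatcher: the trade gains 11 net, giving 2059 at 27 GB.
Next best is search-indexer + geo-lookup + session-store + image-resizer + log-shipper at 2048 (26 GB) — short by 11.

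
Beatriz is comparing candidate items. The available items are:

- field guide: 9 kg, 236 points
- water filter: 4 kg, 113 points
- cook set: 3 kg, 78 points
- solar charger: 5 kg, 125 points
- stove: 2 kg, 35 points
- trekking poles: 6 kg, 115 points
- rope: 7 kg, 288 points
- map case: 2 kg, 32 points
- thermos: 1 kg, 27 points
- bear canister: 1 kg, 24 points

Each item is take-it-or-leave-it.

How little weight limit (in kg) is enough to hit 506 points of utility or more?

15

Need the lightest bundle worth ≥ 506.
Taking water filter + cook set + rope + thermos gives 506 (≥ 506) for 15 kg.
Below 15 kg the best achievable stays under 506.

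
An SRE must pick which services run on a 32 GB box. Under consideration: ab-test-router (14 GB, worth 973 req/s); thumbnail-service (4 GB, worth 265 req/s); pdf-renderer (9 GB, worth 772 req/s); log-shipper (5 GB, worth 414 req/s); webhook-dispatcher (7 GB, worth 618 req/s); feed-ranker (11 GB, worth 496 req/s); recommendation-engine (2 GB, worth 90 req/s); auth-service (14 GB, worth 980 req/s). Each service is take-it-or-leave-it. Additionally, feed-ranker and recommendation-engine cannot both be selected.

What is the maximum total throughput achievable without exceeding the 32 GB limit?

Ranking by ratio (throughput/GB): webhook-dispatcher 88.29, pdf-renderer 85.78, log-shipper 82.80.
A density-first pass picks thumbnail-service + pdf-renderer + log-shipper + webhook-dispatcher + recommendation-engine — 2159 at 27 GB.
The 9 GB tied up in thumbnail-service and log-shipper is better spent on auth-service — total rises to 2460 (32 GB).

2460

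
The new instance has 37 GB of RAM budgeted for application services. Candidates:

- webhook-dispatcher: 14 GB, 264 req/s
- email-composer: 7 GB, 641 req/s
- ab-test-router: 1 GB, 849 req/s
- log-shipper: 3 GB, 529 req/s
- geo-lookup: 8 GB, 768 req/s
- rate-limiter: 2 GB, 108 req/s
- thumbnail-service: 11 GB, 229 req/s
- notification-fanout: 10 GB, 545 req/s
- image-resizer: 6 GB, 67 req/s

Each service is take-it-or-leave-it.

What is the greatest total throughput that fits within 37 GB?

Best packing: email-composer + ab-test-router + log-shipper + geo-lookup + rate-limiter + notification-fanout + image-resizer — 37 GB, 3507 total.

3507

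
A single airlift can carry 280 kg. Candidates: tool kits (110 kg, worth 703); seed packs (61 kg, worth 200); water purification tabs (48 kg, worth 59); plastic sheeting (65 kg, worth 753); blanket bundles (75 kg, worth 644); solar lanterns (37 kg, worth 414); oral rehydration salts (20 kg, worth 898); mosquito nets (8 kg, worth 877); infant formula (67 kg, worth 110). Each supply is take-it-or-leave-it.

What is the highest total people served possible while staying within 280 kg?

3875

By people served per kg: mosquito nets 109.62, oral rehydration salts 44.90, plastic sheeting 11.58 lead.
Filling by ratio: seed packs + plastic sheeting + blanket bundles + solar lanterns + oral rehydration salts + mosquito nets for 3786, with 14 kg left unused.
The 98 kg tied up in seed packs and solar lanterns is better spent on tool kits — total rises to 3875 (278 kg).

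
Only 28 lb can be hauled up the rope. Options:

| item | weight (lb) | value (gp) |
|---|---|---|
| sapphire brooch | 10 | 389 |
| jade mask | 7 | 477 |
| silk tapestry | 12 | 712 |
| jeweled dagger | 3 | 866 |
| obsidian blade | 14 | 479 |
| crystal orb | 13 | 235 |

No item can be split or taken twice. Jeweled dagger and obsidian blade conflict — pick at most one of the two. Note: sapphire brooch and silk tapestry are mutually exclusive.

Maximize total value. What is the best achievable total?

Density check — jeweled dagger 288.67, jade mask 68.14, silk tapestry 59.33, sapphire brooch 38.90 are the best per lb.
The ratio ordering already packs tightly: jade mask + silk tapestry + jeweled dagger, 22 lb, 2055.
Runner-up silk tapestry + jeweled dagger + crystal orb tops out at 1813.

2055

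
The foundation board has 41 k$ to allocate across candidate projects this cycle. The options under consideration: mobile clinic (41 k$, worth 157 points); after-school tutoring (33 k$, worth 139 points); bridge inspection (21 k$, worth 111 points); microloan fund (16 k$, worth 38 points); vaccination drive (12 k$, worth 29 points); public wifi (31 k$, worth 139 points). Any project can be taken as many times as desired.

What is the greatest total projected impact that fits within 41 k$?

157

The ratio heuristic lands on bridge inspection + vaccination drive (140) but leaves 8 k$ idle.
The 33 k$ tied up in bridge inspection and vaccination drive is better spent on mobile clinic — total rises to 157 (41 k$).
Nothing else within 41 k$ beats 157.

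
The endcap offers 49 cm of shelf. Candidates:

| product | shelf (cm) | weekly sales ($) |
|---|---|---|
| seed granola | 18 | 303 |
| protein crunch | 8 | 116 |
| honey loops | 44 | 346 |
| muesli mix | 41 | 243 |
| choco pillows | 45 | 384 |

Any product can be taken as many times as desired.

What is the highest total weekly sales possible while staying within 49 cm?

722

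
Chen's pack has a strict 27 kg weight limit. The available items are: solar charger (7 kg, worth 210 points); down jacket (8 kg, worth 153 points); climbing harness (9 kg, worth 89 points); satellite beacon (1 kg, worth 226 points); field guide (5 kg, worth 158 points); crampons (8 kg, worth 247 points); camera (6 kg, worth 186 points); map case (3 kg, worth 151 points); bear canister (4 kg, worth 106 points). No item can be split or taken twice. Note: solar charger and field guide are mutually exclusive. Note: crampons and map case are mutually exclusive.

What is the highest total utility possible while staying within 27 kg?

980

Density check — satellite beacon 226.00, map case 50.33, field guide 31.60 are the best per kg.
Taking down jacket + satellite beacon + field guide + camera + map case + bear canister: 27 kg used, 980 in utility.
Runner-up solar charger + satellite beacon + crampons + camera + bear canister tops out at 975.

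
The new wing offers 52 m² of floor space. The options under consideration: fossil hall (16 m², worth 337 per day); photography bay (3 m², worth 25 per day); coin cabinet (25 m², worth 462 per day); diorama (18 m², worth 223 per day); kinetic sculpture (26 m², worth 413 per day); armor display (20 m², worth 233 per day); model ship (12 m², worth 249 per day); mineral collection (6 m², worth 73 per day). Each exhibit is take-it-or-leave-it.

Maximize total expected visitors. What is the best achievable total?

By expected visitors per m²: fossil hall 21.06, model ship 20.75, coin cabinet 18.48 lead.
Greedy by ratio would take fossil hall + diorama + model ship + mineral collection: 52 m² used, total 882.
Replace diorama and model ship with photography bay + coin cabinet: the trade gains 15 net, giving 897 at 50 m².
That's the maximum — no swap from here does better than 897.

897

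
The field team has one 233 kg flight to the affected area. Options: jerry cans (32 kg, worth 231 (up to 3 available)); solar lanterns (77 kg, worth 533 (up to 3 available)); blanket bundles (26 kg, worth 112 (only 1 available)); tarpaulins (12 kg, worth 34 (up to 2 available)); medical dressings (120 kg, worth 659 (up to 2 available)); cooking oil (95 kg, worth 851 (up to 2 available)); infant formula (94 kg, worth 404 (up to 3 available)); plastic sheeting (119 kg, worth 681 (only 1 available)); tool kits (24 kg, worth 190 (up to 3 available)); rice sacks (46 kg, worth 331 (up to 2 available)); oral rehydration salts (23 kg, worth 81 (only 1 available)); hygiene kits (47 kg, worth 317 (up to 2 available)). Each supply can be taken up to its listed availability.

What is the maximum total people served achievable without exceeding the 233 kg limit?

1933

By people served per kg: cooking oil 8.96, tool kits 7.92, jerry cans 7.22 lead.
Filling by ratio: tarpaulins + 2×cooking oil + tool kits for 1926, with 7 kg left unused.
Replace tarpaulins and tool kits with jerry cans: the trade gains 7 net, giving 1933 at 222 kg.
That's the maximum — no swap from here does better than 1933.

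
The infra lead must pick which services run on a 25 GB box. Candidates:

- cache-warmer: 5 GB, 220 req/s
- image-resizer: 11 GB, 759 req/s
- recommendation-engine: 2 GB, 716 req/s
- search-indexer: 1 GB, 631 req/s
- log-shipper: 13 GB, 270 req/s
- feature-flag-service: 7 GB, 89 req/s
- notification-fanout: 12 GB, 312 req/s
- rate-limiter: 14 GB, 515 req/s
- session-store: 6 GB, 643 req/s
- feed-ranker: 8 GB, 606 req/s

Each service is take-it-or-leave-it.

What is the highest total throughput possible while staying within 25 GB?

Density check — search-indexer 631.00, recommendation-engine 358.00, session-store 107.17, feed-ranker 75.75 are the best per GB.
The ratio heuristic lands on cache-warmer + recommendation-engine + search-indexer + session-store + feed-ranker (2816) but leaves 3 GB idle.
Dropping feed-ranker frees 8 GB; slotting in image-resizer (11 GB) lifts the total to 2969 at 25 GB.
Runner-up cache-warmer + recommendation-engine + search-indexer + session-store + feed-ranker tops out at 2816.

2969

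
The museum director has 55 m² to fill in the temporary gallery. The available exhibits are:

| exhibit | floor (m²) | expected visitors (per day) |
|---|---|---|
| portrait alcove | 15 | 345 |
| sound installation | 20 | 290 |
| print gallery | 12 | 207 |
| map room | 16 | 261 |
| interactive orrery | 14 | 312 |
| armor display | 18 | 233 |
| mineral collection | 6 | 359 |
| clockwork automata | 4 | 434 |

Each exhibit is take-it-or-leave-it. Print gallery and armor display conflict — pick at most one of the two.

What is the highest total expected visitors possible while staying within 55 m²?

1711

The ratio heuristic lands on portrait alcove + print gallery + interactive orrery + mineral collection + clockwork automata (1657) but leaves 4 m² idle.
Dropping print gallery frees 12 m²; slotting in map room (16 m²) lifts the total to 1711 at 55 m².
No other feasible combination exceeds 1711.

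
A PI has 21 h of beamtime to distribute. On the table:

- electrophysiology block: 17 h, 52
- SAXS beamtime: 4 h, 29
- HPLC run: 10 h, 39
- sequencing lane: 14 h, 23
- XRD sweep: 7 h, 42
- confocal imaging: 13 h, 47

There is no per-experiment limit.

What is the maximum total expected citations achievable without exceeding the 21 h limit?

Density check — SAXS beamtime 7.25, XRD sweep 6.00, HPLC run 3.90, confocal imaging 3.62 are the best per h.
5×SAXS beamtime uses 20 of the 21 h and totals 145.
Every other selection either busts 21 h or fails to beat 145.

145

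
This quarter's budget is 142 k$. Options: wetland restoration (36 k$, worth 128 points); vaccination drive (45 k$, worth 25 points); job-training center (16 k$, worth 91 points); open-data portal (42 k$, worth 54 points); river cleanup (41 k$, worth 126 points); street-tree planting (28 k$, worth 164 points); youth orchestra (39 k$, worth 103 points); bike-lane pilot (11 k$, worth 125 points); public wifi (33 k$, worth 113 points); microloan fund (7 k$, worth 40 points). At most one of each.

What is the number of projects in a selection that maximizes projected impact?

Best achievable projected impact is 674.
wetland restoration + job-training center + river cleanup + street-tree planting + bike-lane pilot + microloan fund hits 674 at 139 k$.
Any selection reaching 674 contains exactly 6 projects.

6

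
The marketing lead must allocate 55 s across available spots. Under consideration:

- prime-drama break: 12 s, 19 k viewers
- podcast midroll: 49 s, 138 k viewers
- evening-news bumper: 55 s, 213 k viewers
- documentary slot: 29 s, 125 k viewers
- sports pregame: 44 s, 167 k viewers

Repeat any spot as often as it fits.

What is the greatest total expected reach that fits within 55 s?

213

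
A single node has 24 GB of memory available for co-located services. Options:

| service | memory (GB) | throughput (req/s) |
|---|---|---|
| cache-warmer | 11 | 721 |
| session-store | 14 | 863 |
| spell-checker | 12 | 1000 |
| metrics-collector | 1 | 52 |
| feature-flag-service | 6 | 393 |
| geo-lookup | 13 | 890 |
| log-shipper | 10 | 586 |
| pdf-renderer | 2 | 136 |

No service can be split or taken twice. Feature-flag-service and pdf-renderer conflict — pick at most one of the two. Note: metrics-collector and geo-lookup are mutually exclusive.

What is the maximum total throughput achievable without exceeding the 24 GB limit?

Cache-warmer + spell-checker + metrics-collector uses 24 of the 24 GB and totals 1773.
Runner-up spell-checker + log-shipper + pdf-renderer tops out at 1722.

1773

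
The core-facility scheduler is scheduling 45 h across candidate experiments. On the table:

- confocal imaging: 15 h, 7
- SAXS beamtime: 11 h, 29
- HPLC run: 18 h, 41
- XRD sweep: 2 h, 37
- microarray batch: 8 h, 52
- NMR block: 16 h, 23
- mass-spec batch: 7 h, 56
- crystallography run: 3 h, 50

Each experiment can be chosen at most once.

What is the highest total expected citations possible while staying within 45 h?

Greedy by ratio would take SAXS beamtime + XRD sweep + microarray batch + mass-spec batch + crystallography run: 31 h used, total 224.
The 11 h tied up in SAXS beamtime is better spent on HPLC run — total rises to 236 (38 h).

236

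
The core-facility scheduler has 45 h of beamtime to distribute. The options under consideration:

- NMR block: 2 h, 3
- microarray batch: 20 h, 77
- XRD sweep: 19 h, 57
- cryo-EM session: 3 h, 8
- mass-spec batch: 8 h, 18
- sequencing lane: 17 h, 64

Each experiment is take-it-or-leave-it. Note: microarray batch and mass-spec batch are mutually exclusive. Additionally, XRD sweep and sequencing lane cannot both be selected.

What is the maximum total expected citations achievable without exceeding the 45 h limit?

152

The ratio ordering already packs tightly: NMR block + microarray batch + cryo-EM session + sequencing lane, 42 h, 152.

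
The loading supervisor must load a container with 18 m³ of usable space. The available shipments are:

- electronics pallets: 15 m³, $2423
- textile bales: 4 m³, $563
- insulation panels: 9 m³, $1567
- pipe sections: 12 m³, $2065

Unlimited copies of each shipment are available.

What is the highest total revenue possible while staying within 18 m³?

Taking 2×insulation panels: 18 m³ used, 3134 in revenue.
That's the maximum — no swap from here does better than 3134.

3134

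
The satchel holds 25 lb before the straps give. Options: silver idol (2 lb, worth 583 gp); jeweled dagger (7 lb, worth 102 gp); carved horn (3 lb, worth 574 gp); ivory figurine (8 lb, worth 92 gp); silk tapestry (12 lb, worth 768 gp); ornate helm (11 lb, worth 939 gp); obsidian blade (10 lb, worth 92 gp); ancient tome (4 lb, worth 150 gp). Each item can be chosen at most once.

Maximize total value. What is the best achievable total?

2290

Taking the top-ratio items first gives silver idol + carved horn + ornate helm + ancient tome for 2246 (20 lb).
Dropping carved horn and ancient tome frees 7 lb; slotting in silk tapestry (12 lb) lifts the total to 2290 at 25 lb.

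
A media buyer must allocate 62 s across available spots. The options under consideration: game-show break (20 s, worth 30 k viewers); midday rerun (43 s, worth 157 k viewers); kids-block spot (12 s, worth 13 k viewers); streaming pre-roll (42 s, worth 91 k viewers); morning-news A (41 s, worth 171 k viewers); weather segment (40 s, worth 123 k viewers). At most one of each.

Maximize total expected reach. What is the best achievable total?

Game-show break + morning-news A uses 61 of the 62 s and totals 201.

201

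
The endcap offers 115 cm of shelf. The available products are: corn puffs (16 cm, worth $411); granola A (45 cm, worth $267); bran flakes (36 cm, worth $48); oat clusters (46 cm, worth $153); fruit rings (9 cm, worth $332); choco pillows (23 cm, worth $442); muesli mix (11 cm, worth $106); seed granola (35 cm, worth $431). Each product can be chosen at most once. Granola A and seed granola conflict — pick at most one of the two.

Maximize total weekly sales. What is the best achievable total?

Best packing: corn puffs + fruit rings + choco pillows + muesli mix + seed granola — 94 cm, 1722 total.
The closest alternative, corn puffs + fruit rings + choco pillows + seed granola, reaches only 1616.

1722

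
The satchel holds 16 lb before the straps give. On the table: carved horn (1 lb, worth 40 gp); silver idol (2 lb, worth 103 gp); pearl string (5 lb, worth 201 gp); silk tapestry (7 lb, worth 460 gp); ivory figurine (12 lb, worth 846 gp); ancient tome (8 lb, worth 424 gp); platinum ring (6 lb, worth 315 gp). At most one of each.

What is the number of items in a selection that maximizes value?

The maximum value within 16 lb is 989.
carved horn + silver idol + ivory figurine hits 989 at 15 lb.
Any selection reaching 989 contains exactly 3 items.

3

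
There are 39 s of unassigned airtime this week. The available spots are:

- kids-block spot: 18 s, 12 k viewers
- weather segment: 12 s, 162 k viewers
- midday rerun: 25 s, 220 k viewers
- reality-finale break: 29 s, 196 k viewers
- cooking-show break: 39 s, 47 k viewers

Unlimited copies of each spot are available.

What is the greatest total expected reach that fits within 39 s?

By expected reach per s: weather segment 13.50, midday rerun 8.80, reality-finale break 6.76 lead.
Taking 3×weather segment: 36 s used, 486 in expected reach.

486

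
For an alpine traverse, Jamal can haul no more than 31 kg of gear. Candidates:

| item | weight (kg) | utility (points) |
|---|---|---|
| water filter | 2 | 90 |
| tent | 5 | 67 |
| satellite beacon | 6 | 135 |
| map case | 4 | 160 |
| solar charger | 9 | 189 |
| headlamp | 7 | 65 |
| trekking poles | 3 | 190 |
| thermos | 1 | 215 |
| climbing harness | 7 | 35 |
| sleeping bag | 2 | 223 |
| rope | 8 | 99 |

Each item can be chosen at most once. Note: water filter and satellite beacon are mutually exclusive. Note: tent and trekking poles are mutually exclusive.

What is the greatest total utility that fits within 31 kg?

1166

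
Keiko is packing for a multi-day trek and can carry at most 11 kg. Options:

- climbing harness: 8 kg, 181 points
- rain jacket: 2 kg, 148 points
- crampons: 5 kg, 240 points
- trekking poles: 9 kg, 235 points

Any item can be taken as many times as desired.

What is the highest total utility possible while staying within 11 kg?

5×rain jacket uses 10 of the 11 kg and totals 740.

740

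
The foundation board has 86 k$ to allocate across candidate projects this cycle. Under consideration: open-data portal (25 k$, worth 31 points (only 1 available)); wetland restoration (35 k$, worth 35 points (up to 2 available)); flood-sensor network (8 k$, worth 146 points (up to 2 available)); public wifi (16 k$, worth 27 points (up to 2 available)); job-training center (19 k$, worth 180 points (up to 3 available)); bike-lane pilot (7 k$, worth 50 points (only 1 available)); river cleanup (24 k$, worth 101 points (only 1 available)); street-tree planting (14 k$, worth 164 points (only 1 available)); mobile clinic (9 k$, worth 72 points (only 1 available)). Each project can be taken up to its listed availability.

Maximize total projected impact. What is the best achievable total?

938

Taking 2×flood-sensor network + 2×job-training center + bike-lane pilot + street-tree planting + mobile clinic: 84 k$ used, 938 in projected impact.
Nothing else within 86 k$ beats 938.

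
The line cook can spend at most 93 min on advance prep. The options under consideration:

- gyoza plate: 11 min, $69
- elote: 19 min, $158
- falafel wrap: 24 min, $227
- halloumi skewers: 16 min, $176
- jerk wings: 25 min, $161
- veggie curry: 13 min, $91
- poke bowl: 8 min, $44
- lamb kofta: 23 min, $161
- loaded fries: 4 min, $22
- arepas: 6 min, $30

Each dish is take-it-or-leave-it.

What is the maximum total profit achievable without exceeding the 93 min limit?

791

Ranking by ratio (profit/min): halloumi skewers 11.00, falafel wrap 9.46, elote 8.32, veggie curry 7.00.
The ratio heuristic lands on gyoza plate + elote + falafel wrap + halloumi skewers + veggie curry + poke bowl (765) but leaves 2 min idle.
Replace veggie curry and poke bowl with lamb kofta: the trade gains 26 net, giving 791 at 93 min.
The closest alternative, elote + falafel wrap + halloumi skewers + lamb kofta + loaded fries + arepas, reaches only 774.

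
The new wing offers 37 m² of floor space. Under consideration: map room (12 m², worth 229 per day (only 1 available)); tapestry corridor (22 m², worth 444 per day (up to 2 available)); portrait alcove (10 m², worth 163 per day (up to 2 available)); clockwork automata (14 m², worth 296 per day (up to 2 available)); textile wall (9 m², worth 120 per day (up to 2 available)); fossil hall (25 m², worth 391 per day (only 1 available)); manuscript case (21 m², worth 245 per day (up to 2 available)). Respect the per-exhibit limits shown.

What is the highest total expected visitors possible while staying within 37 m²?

Taking the top-ratio exhibits first gives 2×clockwork automata + textile wall for 712 (37 m²).
Dropping clockwork automata and textile wall frees 23 m²; slotting in tapestry corridor (22 m²) lifts the total to 740 at 36 m².

740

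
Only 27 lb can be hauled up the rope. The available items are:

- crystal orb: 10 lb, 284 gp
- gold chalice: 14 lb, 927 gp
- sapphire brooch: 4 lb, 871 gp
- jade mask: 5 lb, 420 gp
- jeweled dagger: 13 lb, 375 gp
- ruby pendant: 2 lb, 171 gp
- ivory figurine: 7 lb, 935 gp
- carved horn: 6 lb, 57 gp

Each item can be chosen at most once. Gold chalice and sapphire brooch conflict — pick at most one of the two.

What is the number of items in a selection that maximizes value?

4

Optimal total is 2510.
One optimal bundle: crystal orb + sapphire brooch + jade mask + ivory figurine (26 lb).
All optima have 4 items.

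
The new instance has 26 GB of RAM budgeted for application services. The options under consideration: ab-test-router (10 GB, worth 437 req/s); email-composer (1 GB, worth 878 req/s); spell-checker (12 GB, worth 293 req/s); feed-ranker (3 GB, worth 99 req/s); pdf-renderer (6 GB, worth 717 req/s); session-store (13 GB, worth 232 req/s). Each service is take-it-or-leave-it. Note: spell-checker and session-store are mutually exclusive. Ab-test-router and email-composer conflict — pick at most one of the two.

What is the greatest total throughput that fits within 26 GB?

1987

Ranking by ratio (throughput/GB): email-composer 878.00, pdf-renderer 119.50, ab-test-router 43.70, feed-ranker 33.00.
Email-composer + spell-checker + feed-ranker + pdf-renderer uses 22 of the 26 GB and totals 1987.
That's the maximum — no feasible swap from here does better than 1987.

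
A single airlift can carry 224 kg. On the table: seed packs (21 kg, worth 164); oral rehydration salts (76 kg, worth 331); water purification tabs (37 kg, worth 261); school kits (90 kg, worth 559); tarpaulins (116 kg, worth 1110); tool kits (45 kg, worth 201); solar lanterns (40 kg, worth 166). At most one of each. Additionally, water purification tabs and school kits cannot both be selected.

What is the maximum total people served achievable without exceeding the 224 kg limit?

Taking seed packs + water purification tabs + tarpaulins + tool kits: 219 kg used, 1736 in people served.
Runner-up seed packs + water purification tabs + tarpaulins + solar lanterns tops out at 1701.

1736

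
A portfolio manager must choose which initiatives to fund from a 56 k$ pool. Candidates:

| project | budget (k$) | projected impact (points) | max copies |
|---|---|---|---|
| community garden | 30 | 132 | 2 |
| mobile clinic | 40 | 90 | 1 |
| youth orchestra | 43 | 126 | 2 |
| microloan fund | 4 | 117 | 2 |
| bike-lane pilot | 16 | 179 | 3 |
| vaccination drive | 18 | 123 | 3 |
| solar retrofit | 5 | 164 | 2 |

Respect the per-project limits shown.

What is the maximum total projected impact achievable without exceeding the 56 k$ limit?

920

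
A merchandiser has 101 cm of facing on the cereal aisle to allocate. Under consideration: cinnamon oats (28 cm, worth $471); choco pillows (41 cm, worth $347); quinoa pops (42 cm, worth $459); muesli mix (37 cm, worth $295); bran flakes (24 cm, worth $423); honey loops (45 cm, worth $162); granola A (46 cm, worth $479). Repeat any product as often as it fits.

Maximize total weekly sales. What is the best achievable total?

Greedy by ratio would take 4×bran flakes: 96 cm used, total 1692.
The 24 cm tied up in bran flakes is better spent on cinnamon oats — total rises to 1740 (100 cm).

1740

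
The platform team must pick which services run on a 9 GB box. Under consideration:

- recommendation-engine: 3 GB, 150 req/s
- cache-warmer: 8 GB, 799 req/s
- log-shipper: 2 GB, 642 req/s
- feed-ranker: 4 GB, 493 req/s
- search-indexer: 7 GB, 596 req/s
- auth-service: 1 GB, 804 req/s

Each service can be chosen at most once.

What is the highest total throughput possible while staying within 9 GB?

Best packing: log-shipper + feed-ranker + auth-service — 7 GB, 1939 total.
The spare 2 GB is too small for any remaining service, and no exchange beats 1939.

1939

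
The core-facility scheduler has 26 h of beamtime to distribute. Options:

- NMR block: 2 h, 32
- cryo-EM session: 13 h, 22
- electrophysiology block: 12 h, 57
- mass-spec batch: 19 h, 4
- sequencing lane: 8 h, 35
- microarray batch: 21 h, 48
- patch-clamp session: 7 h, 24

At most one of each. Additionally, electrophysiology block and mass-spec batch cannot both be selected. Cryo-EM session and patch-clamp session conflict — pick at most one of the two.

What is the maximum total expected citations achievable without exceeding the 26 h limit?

124

Ranking by ratio (expected citations/h): NMR block 16.00, electrophysiology block 4.75, sequencing lane 4.38.
Taking NMR block + electrophysiology block + sequencing lane: 22 h used, 124 in expected citations.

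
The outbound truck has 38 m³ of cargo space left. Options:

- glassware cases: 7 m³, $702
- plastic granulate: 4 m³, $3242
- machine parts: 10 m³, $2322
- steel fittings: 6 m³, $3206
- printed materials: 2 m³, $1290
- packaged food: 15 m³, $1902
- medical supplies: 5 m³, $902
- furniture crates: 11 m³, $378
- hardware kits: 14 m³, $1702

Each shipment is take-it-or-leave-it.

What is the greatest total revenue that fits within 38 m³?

Taking the top-ratio shipments first gives glassware cases + plastic granulate + machine parts + steel fittings + printed materials + medical supplies for 11664 (34 m³).
Replace glassware cases and medical supplies with packaged food: the trade gains 298 net, giving 11962 at 37 m³.

11962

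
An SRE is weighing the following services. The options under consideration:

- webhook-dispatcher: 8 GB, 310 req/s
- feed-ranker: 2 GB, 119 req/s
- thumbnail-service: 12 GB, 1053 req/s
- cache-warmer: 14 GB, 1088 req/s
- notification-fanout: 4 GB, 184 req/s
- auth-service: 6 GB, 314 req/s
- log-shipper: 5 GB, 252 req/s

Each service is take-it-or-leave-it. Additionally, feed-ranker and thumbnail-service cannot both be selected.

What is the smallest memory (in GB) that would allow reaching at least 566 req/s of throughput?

11

Need the lightest bundle worth ≥ 566.
auth-service + log-shipper: 566 throughput at 11 GB.
Any bundle with less than 11 GB falls short of 566.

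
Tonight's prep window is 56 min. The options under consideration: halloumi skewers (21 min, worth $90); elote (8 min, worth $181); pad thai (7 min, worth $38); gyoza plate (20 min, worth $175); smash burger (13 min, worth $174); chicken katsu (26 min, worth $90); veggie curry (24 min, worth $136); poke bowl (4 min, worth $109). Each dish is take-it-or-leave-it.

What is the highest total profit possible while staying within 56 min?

Best packing: elote + pad thai + gyoza plate + smash burger + poke bowl — 52 min, 677 total.
Runner-up elote + gyoza plate + smash burger + poke bowl tops out at 639.

677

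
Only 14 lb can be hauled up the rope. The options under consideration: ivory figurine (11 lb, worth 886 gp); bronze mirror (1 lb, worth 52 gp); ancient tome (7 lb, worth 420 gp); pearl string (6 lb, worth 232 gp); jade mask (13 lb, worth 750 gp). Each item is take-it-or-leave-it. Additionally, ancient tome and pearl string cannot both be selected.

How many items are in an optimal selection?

2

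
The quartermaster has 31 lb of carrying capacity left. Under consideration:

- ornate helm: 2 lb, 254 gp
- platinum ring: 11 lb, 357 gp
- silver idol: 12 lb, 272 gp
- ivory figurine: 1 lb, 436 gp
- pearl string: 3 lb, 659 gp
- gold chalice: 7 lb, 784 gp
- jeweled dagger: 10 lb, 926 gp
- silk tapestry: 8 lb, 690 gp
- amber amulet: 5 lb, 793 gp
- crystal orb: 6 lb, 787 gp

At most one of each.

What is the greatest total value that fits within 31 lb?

4149

The ratio heuristic lands on ornate helm + ivory figurine + pearl string + gold chalice + amber amulet + crystal orb (3713) but leaves 7 lb idle.
Dropping ornate helm frees 2 lb; slotting in silk tapestry (8 lb) lifts the total to 4149 at 30 lb.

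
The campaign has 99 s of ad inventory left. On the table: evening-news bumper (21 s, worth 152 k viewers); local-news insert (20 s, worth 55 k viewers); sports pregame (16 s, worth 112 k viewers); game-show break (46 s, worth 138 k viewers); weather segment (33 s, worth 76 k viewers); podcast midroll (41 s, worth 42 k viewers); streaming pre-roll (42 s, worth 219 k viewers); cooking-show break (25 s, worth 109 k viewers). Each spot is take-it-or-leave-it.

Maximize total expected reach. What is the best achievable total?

By expected reach per s: evening-news bumper 7.24, sports pregame 7.00, streaming pre-roll 5.21 lead.
The ratio ordering already packs tightly: evening-news bumper + local-news insert + sports pregame + streaming pre-roll, 99 s, 538.
The closest alternative, evening-news bumper + sports pregame + streaming pre-roll, reaches only 483.

538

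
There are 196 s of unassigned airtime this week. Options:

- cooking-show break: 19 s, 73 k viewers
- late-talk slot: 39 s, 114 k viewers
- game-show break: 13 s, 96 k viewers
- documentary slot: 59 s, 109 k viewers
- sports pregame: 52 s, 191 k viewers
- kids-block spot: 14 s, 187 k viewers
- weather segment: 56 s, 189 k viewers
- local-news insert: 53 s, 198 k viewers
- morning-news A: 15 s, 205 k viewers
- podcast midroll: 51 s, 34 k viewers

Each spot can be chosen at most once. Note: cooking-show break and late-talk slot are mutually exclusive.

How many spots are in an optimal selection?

Best achievable expected reach is 991.
For example late-talk slot + game-show break + sports pregame + kids-block spot + local-news insert + morning-news A achieves it, using 186 s.
Every optimal selection uses 6 spots.

6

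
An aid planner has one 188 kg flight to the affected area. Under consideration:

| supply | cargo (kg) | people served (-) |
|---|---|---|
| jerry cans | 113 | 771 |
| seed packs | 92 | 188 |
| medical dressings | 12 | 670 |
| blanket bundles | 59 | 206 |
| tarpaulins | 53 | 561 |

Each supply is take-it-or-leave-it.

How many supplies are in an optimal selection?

Best achievable people served is 2002.
One optimal bundle: jerry cans + medical dressings + tarpaulins (178 kg).
Any selection reaching 2002 contains exactly 3 supplies.

3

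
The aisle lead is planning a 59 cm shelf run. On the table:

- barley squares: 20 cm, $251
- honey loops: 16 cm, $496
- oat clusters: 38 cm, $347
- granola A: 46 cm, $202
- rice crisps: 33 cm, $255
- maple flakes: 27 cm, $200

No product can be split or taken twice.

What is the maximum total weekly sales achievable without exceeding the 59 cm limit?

843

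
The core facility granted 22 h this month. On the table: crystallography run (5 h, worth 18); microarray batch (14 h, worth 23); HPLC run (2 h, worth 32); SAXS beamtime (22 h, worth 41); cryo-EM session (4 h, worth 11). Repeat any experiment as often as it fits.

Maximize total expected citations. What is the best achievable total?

11×HPLC run uses 22 of the 22 h and totals 352.
Every other selection either busts 22 h or fails to beat 352.

352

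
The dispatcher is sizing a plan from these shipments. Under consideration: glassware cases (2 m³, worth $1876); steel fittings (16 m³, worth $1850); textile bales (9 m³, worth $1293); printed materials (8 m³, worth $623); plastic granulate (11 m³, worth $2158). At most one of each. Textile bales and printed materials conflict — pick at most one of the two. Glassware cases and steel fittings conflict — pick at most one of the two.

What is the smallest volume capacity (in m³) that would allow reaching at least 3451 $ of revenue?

13

Need the lightest bundle worth ≥ 3451.
Taking glassware cases + plastic granulate gives 4034 (≥ 3451) for 13 m³.
Below 13 m³ the best achievable stays under 3451.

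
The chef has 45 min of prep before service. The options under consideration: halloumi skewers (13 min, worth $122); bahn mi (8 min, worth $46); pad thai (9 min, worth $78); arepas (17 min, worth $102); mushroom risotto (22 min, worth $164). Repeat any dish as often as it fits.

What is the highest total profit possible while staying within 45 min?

Greedy by ratio would take 3×halloumi skewers: 39 min used, total 366.
The 13 min tied up in halloumi skewers is better spent on 2×pad thai — total rises to 400 (44 min).

400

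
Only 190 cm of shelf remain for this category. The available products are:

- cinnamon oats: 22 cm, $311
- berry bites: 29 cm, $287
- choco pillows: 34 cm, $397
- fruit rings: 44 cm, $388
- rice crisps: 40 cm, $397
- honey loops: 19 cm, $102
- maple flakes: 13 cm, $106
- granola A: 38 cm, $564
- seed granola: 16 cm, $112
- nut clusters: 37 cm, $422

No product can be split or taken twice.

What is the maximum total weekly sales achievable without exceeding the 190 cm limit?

Filling by ratio: cinnamon oats + choco pillows + rice crisps + maple flakes + granola A + nut clusters for 2197, with 6 cm left unused.
Dropping maple flakes frees 13 cm; slotting in seed granola (16 cm) lifts the total to 2203 at 187 cm.
Runner-up cinnamon oats + berry bites + choco pillows + maple flakes + granola A + seed granola + nut clusters tops out at 2199.

2203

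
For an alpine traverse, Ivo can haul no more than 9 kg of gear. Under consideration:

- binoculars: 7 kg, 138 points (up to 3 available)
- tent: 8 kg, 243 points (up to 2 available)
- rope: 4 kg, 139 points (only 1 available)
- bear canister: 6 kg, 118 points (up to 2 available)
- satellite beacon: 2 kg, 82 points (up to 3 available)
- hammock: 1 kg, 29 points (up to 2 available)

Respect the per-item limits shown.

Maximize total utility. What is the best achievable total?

Ranking by ratio (utility/kg): satellite beacon 41.00, rope 34.75, tent 30.38, hammock 29.00.
Greedy by ratio would take 3×satellite beacon + 2×hammock: 8 kg used, total 304.
The 3 kg tied up in satellite beacon and hammock is better spent on rope — total rises to 332 (9 kg).

332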